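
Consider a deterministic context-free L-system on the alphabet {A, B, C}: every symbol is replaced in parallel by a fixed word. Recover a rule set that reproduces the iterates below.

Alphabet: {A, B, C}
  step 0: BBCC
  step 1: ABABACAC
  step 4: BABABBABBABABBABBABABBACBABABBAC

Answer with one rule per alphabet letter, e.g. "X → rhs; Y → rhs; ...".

  step 0 ⇒ step 1: BBCC ⇒ AB·AB·AC·AC
    B ↦ AB
    C ↦ AC
    A ↦ B  (constrained at step 1)

A->B, B->AB, C->AC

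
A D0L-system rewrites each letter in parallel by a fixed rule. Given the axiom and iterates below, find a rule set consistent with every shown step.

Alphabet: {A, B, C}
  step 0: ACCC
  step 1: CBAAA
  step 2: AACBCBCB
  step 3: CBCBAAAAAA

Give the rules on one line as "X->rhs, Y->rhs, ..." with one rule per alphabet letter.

A->CB, B->A, C->A

  step 2 ⇒ step 3: AACBCBCB ⇒ CB·CB·A·A·A·A·A·A
    A ↦ CB
    B ↦ A
    C ↦ A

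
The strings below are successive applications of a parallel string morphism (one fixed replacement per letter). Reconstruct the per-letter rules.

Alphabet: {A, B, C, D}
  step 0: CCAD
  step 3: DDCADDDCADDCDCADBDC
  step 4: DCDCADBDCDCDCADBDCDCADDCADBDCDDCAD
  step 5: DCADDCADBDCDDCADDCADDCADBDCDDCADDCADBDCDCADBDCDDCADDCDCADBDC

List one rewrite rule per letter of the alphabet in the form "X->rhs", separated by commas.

  step 4 ⇒ step 5: DCDCADBDCDCDCADBDCDCADDCADBDCDDCAD ⇒ DC·AD·DC·AD·B·DC·D·DC·AD·DC·AD·DC·AD·B·DC·D·DC·AD·DC·AD·B·DC·DC·AD·B·DC·D·DC·AD·DC·DC·AD·B·DC
    A ↦ B
    B ↦ D
    C ↦ AD
    D ↦ DC

A->B, B->D, C->AD, D->DC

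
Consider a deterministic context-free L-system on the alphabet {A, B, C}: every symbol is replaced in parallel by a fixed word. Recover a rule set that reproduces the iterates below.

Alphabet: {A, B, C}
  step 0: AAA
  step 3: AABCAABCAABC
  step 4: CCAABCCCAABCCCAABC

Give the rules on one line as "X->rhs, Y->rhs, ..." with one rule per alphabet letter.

  step 3 ⇒ step 4: AABCAABCAABC ⇒ C·C·AA·BC·C·C·AA·BC·C·C·AA·BC
    A ↦ C
    B ↦ AA
    C ↦ BC

A->C, B->AA, C->BC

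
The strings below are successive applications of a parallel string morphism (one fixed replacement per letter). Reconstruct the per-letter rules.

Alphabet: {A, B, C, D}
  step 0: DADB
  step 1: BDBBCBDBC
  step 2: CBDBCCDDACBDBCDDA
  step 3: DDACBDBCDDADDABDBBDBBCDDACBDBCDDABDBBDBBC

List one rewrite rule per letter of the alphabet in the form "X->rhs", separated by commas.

  step 2 ⇒ step 3: CBDBCCDDACBDBCDDA ⇒ DDA·C·BDB·C·DDA·DDA·BDB·BDB·BC·DDA·C·BDB·C·DDA·BDB·BDB·BC
    A ↦ BC
    B ↦ C
    C ↦ DDA
    D ↦ BDB

A->BC, B->C, C->DDA, D->BDB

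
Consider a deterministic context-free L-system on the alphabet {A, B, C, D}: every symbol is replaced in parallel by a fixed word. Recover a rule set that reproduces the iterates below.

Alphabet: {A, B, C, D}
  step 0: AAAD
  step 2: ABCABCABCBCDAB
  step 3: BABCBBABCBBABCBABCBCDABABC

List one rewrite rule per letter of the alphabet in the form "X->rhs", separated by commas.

A->B, B->ABC, C->B, D->CDA

  step 2 ⇒ step 3: ABCABCABCBCDAB ⇒ B·ABC·B·B·ABC·B·B·ABC·B·ABC·B·CDA·B·ABC
    A ↦ B
    B ↦ ABC
    C ↦ B
    D ↦ CDA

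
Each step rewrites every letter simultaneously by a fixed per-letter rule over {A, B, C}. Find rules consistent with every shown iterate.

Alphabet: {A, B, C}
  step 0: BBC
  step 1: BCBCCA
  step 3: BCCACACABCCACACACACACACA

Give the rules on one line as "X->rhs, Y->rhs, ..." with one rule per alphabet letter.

A->CA, B->BC, C->CA

  step 0 ⇒ step 1: BBC ⇒ BC·BC·CA
    B ↦ BC
    C ↦ CA
    A ↦ CA  (constrained at step 1)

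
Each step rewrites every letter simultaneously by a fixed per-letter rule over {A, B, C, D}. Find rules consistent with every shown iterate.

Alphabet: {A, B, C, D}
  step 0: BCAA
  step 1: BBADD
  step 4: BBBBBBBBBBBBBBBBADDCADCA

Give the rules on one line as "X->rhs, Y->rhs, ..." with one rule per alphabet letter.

A->D, B->BB, C->A, D->CA

  step 0 ⇒ step 1: BCAA ⇒ BB·A·D·D
    A ↦ D
    B ↦ BB
    C ↦ A
    D ↦ CA  (constrained at step 1)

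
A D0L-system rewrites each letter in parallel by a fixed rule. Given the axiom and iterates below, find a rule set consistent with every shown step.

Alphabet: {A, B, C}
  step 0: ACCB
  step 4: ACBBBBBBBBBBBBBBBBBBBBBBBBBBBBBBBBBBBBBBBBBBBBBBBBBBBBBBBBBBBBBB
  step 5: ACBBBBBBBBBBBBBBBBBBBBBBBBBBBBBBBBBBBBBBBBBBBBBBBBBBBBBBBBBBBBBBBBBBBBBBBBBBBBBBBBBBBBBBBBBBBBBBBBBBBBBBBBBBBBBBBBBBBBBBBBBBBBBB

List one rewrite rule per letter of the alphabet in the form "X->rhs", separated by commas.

  step 4 ⇒ step 5: ACBBBBBBBBBBBBBBBBBBBBBBBBBBBBBBBBBBBBBBBBBBBBBBBBBBBBBBBBBBBBBB ⇒ AC·BB·BB·BB·BB·BB·BB·BB·BB·BB·BB·BB·BB·BB·BB·BB·BB·BB·BB·BB·BB·BB·BB·BB·BB·BB·BB·BB·BB·BB·BB·BB·BB·BB·BB·BB·BB·BB·BB·BB·BB·BB·BB·BB·BB·BB·BB·BB·BB·BB·BB·BB·BB·BB·BB·BB·BB·BB·BB·BB·BB·BB·BB·BB
    A ↦ AC
    B ↦ BB
    C ↦ BB

A->AC, B->BB, C->BB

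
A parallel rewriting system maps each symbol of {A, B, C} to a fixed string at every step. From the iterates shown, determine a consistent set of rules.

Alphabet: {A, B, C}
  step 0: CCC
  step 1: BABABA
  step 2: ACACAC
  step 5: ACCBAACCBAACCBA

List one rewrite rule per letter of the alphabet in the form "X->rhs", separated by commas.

  step 1 ⇒ step 2: BABABA ⇒ A·C·A·C·A·C
    A ↦ C
    B ↦ A
  step 0 ⇒ step 1: CCC ⇒ BA·BA·BA
    C ↦ BA

A->C, B->A, C->BA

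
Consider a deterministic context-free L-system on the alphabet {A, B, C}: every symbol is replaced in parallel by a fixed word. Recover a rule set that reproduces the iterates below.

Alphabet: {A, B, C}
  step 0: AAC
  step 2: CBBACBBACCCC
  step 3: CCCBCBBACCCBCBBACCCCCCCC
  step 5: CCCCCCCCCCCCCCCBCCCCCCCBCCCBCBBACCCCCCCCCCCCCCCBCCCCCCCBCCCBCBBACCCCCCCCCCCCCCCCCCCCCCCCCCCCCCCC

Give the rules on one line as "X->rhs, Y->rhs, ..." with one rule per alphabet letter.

  step 2 ⇒ step 3: CBBACBBACCCC ⇒ CC·CB·CB·BA·CC·CB·CB·BA·CC·CC·CC·CC
    A ↦ BA
    B ↦ CB
    C ↦ CC

A->BA, B->CB, C->CC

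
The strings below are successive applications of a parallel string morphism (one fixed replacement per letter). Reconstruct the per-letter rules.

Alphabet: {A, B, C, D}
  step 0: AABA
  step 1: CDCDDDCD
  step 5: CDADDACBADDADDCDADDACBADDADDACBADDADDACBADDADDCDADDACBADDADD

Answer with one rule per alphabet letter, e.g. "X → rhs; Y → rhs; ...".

A->CD, B->DD, C->A, D->CB

  step 0 ⇒ step 1: AABA ⇒ CD·CD·DD·CD
    A ↦ CD
    B ↦ DD
    C ↦ A  (constrained at step 1)
    D ↦ CB  (constrained at step 1)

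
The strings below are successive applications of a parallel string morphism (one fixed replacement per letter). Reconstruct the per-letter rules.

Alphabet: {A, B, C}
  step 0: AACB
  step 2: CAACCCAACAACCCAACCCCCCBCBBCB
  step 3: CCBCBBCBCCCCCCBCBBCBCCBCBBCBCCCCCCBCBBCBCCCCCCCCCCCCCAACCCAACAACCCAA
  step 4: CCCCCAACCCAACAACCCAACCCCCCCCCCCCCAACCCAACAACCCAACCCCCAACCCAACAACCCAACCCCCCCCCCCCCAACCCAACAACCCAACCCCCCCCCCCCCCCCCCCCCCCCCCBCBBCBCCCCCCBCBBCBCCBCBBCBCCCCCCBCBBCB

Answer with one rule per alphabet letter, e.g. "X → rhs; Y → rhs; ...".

  step 3 ⇒ step 4: CCBCBBCBCCCCCCBCBBCBCCBCBBCBCCCCCCBCBBCBCCCCCCCCCCCCCAACCCAACAACCCAA ⇒ CC·CC·CAA·CC·CAA·CAA·CC·CAA·CC·CC·CC·CC·CC·CC·CAA·CC·CAA·CAA·CC·CAA·CC·CC·CAA·CC·CAA·CAA·CC·CAA·CC·CC·CC·CC·CC·CC·CAA·CC·CAA·CAA·CC·CAA·CC·CC·CC·CC·CC·CC·CC·CC·CC·CC·CC·CC·CC·BCB·BCB·CC·CC·CC·BCB·BCB·CC·BCB·BCB·CC·CC·CC·BCB·BCB
    A ↦ BCB
    B ↦ CAA
    C ↦ CC

A->BCB, B->CAA, C->CC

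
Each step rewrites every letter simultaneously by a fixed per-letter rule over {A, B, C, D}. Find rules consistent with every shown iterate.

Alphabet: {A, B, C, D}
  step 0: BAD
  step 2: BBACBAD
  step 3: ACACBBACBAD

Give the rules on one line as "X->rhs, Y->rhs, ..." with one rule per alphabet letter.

A->B, B->AC, C->B, D->AD

  step 2 ⇒ step 3: BBACBAD ⇒ AC·AC·B·B·AC·B·AD
    A ↦ B
    B ↦ AC
    C ↦ B
    D ↦ AD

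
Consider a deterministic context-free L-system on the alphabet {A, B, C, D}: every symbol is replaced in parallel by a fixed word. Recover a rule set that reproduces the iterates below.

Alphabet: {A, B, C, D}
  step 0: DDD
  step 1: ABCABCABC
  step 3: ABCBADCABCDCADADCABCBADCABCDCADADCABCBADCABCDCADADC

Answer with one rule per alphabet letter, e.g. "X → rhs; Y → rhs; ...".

  step 0 ⇒ step 1: DDD ⇒ ABC·ABC·ABC
    D ↦ ABC
    A ↦ DC  (constrained at step 1)
    B ↦ ADA  (constrained at step 1)
    C ↦ BA  (constrained at step 1)

A->DC, B->ADA, C->BA, D->ABC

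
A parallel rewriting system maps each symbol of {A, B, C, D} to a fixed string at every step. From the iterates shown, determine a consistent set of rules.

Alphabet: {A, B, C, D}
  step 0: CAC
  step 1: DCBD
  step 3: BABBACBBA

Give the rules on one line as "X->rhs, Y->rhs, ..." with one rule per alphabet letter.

  step 0 ⇒ step 1: CAC ⇒ D·CB·D
    A ↦ CB
    C ↦ D
    B ↦ BA  (constrained at step 1)
    D ↦ B  (constrained at step 1)

A->CB, B->BA, C->D, D->B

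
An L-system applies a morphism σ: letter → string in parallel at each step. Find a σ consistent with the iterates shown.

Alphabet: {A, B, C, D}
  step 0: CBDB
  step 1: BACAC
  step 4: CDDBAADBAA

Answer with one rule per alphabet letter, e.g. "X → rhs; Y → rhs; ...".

  step 0 ⇒ step 1: CBDB ⇒ BA·C·A·C
    B ↦ C
    C ↦ BA
    D ↦ A
    A ↦ D  (constrained at step 1)

A->D, B->C, C->BA, D->A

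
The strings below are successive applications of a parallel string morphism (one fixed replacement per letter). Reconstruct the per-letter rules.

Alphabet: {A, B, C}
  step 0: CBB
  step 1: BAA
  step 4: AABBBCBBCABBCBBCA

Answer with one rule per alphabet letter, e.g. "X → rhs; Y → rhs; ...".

  step 0 ⇒ step 1: CBB ⇒ B·A·A
    B ↦ A
    C ↦ B
    A ↦ BBC  (constrained at step 1)

A->BBC, B->A, C->B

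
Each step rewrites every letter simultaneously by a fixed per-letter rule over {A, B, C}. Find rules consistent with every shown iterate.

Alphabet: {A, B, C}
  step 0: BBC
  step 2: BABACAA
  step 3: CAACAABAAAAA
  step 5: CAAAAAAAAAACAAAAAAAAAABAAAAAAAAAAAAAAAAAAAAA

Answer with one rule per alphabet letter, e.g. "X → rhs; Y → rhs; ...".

A->AA, B->C, C->BA

  step 2 ⇒ step 3: BABACAA ⇒ C·AA·C·AA·BA·AA·AA
    A ↦ AA
    B ↦ C
    C ↦ BA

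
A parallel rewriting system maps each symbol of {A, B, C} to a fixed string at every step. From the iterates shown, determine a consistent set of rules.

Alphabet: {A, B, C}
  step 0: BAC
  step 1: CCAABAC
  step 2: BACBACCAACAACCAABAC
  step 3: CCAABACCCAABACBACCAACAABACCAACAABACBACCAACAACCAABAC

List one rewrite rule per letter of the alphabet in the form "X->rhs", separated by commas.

A->CAA, B->C, C->BAC

  step 2 ⇒ step 3: BACBACCAACAACCAABAC ⇒ C·CAA·BAC·C·CAA·BAC·BAC·CAA·CAA·BAC·CAA·CAA·BAC·BAC·CAA·CAA·C·CAA·BAC
    A ↦ CAA
    B ↦ C
    C ↦ BAC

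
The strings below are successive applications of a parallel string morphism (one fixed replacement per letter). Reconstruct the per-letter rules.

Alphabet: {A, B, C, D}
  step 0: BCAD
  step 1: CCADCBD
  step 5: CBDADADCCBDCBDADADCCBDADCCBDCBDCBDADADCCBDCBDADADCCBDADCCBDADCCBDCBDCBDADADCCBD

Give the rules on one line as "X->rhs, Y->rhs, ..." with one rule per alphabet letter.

  step 0 ⇒ step 1: BCAD ⇒ CC·AD·C·BD
    A ↦ C
    B ↦ CC
    C ↦ AD
    D ↦ BD

A->C, B->CC, C->AD, D->BD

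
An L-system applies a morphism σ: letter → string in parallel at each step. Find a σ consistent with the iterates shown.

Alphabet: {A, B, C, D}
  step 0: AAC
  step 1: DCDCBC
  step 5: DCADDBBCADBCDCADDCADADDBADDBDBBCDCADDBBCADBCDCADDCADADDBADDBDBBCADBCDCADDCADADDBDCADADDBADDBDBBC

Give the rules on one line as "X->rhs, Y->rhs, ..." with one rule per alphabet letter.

A->DC, B->DB, C->BC, D->AD

  step 0 ⇒ step 1: AAC ⇒ DC·DC·BC
    A ↦ DC
    C ↦ BC
    B ↦ DB  (constrained at step 1)
    D ↦ AD  (constrained at step 1)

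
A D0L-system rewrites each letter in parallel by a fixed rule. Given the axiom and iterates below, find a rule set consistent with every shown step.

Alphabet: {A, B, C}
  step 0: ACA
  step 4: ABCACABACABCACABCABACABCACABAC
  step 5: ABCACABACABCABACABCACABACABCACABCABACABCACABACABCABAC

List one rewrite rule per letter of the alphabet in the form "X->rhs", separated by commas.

A->AB, B->C, C->AC

  step 4 ⇒ step 5: ABCACABACABCACABCABACABCACABAC ⇒ AB·C·AC·AB·AC·AB·C·AB·AC·AB·C·AC·AB·AC·AB·C·AC·AB·C·AB·AC·AB·C·AC·AB·AC·AB·C·AB·AC
    A ↦ AB
    B ↦ C
    C ↦ AC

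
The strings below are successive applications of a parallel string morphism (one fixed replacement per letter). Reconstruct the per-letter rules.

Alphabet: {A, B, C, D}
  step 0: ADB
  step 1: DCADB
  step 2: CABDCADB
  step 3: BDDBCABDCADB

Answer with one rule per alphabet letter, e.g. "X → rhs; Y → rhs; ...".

  step 2 ⇒ step 3: CABDCADB ⇒ B·D·DB·CA·B·D·CA·DB
    A ↦ D
    B ↦ DB
    C ↦ B
    D ↦ CA

A->D, B->DB, C->B, D->CA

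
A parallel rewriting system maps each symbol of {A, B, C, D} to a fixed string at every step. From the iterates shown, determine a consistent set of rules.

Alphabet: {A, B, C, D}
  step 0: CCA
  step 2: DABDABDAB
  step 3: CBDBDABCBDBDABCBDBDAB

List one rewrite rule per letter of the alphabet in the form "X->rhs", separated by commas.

A->B, B->DAB, C->B, D->CBD

  step 2 ⇒ step 3: DABDABDAB ⇒ CBD·B·DAB·CBD·B·DAB·CBD·B·DAB
    A ↦ B
    B ↦ DAB
    D ↦ CBD
    C ↦ B  (constrained at step 0)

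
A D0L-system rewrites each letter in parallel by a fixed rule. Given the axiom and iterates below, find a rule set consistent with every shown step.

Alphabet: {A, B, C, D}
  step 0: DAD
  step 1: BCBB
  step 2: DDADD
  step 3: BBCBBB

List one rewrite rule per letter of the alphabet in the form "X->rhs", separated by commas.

A->CB, B->D, C->DA, D->B

  step 2 ⇒ step 3: DDADD ⇒ B·B·CB·B·B
    A ↦ CB
    D ↦ B
  step 1 ⇒ step 2: BCBB ⇒ D·DA·D·D
    B ↦ D
  step 1 ⇒ step 2: BCBB ⇒ D·DA·D·D
    C ↦ DA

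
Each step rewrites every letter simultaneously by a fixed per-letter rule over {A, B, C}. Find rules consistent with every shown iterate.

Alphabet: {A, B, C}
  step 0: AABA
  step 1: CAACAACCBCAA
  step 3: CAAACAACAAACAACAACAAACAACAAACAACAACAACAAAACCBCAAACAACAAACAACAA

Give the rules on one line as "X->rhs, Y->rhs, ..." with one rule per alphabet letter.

  step 0 ⇒ step 1: AABA ⇒ CAA·CAA·CCB·CAA
    A ↦ CAA
    B ↦ CCB
    C ↦ A  (constrained at step 1)

A->CAA, B->CCB, C->A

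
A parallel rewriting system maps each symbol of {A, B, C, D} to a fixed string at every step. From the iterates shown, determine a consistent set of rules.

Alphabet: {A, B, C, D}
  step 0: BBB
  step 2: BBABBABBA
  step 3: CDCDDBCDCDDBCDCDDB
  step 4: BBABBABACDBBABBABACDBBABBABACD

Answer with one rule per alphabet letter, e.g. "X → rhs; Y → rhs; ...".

A->DB, B->CD, C->B, D->BA

  step 3 ⇒ step 4: CDCDDBCDCDDBCDCDDB ⇒ B·BA·B·BA·BA·CD·B·BA·B·BA·BA·CD·B·BA·B·BA·BA·CD
    B ↦ CD
    C ↦ B
    D ↦ BA
  step 2 ⇒ step 3: BBABBABBA ⇒ CD·CD·DB·CD·CD·DB·CD·CD·DB
    A ↦ DB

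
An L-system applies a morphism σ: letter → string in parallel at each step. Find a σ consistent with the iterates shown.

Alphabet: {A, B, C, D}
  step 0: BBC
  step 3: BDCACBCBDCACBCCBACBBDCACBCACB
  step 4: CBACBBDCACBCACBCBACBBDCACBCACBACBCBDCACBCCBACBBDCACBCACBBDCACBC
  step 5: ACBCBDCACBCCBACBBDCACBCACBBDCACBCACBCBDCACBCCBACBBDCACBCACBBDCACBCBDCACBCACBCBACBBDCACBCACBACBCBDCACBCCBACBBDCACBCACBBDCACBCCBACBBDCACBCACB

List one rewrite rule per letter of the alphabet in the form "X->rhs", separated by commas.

A->BDC, B->C, C->ACB, D->B

  step 4 ⇒ step 5: CBACBBDCACBCACBCBACBBDCACBCACBACBCBDCACBCCBACBBDCACBCACBBDCACBC ⇒ ACB·C·BDC·ACB·C·C·B·ACB·BDC·ACB·C·ACB·BDC·ACB·C·ACB·C·BDC·ACB·C·C·B·ACB·BDC·ACB·C·ACB·BDC·ACB·C·BDC·ACB·C·ACB·C·B·ACB·BDC·ACB·C·ACB·ACB·C·BDC·ACB·C·C·B·ACB·BDC·ACB·C·ACB·BDC·ACB·C·C·B·ACB·BDC·ACB·C·ACB
    A ↦ BDC
    B ↦ C
    C ↦ ACB
    D ↦ B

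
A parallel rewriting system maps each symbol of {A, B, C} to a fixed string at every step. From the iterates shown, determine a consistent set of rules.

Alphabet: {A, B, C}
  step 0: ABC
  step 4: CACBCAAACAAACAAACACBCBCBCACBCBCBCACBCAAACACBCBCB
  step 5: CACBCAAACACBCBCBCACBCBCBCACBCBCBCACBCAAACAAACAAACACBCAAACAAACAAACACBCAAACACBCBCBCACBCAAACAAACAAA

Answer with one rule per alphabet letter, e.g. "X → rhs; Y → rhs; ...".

  step 4 ⇒ step 5: CACBCAAACAAACAAACACBCBCBCACBCBCBCACBCAAACACBCBCB ⇒ CA·CB·CA·AA·CA·CB·CB·CB·CA·CB·CB·CB·CA·CB·CB·CB·CA·CB·CA·AA·CA·AA·CA·AA·CA·CB·CA·AA·CA·AA·CA·AA·CA·CB·CA·AA·CA·CB·CB·CB·CA·CB·CA·AA·CA·AA·CA·AA
    A ↦ CB
    B ↦ AA
    C ↦ CA

A->CB, B->AA, C->CA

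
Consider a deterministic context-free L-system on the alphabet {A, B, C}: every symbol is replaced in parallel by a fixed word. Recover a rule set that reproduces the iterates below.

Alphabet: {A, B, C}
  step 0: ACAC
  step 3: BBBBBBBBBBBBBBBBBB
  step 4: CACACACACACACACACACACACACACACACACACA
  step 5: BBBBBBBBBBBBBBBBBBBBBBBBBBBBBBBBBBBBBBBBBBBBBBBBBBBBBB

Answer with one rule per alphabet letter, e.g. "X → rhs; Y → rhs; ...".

A->B, B->CA, C->BB

  step 4 ⇒ step 5: CACACACACACACACACACACACACACACACACACA ⇒ BB·B·BB·B·BB·B·BB·B·BB·B·BB·B·BB·B·BB·B·BB·B·BB·B·BB·B·BB·B·BB·B·BB·B·BB·B·BB·B·BB·B·BB·B
    A ↦ B
    C ↦ BB
  step 3 ⇒ step 4: BBBBBBBBBBBBBBBBBB ⇒ CA·CA·CA·CA·CA·CA·CA·CA·CA·CA·CA·CA·CA·CA·CA·CA·CA·CA
    B ↦ CA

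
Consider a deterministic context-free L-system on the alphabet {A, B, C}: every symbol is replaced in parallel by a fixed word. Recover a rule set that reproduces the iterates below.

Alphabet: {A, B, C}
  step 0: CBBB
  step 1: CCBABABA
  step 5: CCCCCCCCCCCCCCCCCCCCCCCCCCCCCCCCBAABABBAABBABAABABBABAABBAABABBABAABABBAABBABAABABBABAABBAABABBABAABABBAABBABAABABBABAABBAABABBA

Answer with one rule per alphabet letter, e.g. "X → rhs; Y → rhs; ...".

  step 0 ⇒ step 1: CBBB ⇒ CC·BA·BA·BA
    B ↦ BA
    C ↦ CC
    A ↦ AB  (constrained at step 1)

A->AB, B->BA, C->CC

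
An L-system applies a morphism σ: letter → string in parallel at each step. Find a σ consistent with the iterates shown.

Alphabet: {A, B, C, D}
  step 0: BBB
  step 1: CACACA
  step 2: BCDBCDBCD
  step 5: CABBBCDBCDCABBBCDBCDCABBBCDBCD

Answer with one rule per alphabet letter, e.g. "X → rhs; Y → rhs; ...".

A->CD, B->CA, C->B, D->B

  step 1 ⇒ step 2: CACACA ⇒ B·CD·B·CD·B·CD
    A ↦ CD
    C ↦ B
  step 0 ⇒ step 1: BBB ⇒ CA·CA·CA
    B ↦ CA
    D ↦ B  (constrained at step 2)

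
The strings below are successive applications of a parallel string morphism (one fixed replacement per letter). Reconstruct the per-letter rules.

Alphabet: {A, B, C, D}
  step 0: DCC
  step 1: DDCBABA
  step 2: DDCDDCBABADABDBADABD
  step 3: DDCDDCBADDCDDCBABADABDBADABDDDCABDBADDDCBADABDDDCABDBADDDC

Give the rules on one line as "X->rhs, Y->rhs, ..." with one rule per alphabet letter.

A->ABD, B->BAD, C->BA, D->DDC

  step 2 ⇒ step 3: DDCDDCBABADABDBADABD ⇒ DDC·DDC·BA·DDC·DDC·BA·BAD·ABD·BAD·ABD·DDC·ABD·BAD·DDC·BAD·ABD·DDC·ABD·BAD·DDC
    A ↦ ABD
    B ↦ BAD
    C ↦ BA
    D ↦ DDC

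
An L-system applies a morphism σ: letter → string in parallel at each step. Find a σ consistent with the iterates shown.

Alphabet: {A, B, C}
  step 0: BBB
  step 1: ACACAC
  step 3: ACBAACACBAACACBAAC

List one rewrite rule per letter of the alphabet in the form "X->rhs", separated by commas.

A->BA, B->AC, C->B

  step 0 ⇒ step 1: BBB ⇒ AC·AC·AC
    B ↦ AC
    A ↦ BA  (constrained at step 1)
    C ↦ B  (constrained at step 1)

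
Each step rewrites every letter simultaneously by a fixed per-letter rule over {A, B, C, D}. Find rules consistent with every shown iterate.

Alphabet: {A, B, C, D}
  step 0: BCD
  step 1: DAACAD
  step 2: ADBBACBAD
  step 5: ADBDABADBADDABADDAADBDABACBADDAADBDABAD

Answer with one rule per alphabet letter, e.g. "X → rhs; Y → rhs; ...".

A->B, B->DA, C->AC, D->AD

  step 1 ⇒ step 2: DAACAD ⇒ AD·B·B·AC·B·AD
    A ↦ B
    C ↦ AC
    D ↦ AD
  step 0 ⇒ step 1: BCD ⇒ DA·AC·AD
    B ↦ DA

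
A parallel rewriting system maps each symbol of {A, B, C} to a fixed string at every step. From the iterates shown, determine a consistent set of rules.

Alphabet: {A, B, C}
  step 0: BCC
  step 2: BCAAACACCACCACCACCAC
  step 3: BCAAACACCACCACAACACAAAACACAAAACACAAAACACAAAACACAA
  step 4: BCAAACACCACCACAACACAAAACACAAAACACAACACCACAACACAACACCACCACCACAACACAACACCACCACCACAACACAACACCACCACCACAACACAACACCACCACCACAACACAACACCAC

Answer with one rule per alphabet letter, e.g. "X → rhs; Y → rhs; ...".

A->CAC, B->BCA, C->AA

  step 3 ⇒ step 4: BCAAACACCACCACAACACAAAACACAAAACACAAAACACAAAACACAA ⇒ BCA·AA·CAC·CAC·CAC·AA·CAC·AA·AA·CAC·AA·AA·CAC·AA·CAC·CAC·AA·CAC·AA·CAC·CAC·CAC·CAC·AA·CAC·AA·CAC·CAC·CAC·CAC·AA·CAC·AA·CAC·CAC·CAC·CAC·AA·CAC·AA·CAC·CAC·CAC·CAC·AA·CAC·AA·CAC·CAC
    A ↦ CAC
    B ↦ BCA
    C ↦ AA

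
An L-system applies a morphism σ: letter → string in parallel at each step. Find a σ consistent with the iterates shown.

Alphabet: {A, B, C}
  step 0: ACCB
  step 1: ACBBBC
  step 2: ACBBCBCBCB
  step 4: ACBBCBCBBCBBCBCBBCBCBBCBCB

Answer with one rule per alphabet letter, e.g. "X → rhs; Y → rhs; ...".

A->AC, B->BC, C->B

  step 1 ⇒ step 2: ACBBBC ⇒ AC·B·BC·BC·BC·B
    A ↦ AC
    B ↦ BC
    C ↦ B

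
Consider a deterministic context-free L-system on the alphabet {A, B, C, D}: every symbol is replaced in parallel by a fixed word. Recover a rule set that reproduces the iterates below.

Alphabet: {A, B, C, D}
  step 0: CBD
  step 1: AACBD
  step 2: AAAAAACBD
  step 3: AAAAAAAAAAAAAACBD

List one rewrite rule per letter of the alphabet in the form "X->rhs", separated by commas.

A->AA, B->AC, C->A, D->BD

  step 2 ⇒ step 3: AAAAAACBD ⇒ AA·AA·AA·AA·AA·AA·A·AC·BD
    A ↦ AA
    B ↦ AC
    C ↦ A
    D ↦ BD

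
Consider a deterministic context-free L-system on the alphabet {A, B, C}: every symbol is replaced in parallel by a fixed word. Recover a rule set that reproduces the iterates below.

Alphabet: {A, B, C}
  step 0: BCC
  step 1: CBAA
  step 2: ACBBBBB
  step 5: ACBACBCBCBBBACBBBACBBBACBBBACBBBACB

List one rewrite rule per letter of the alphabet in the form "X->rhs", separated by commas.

A->BB, B->CB, C->A

  step 1 ⇒ step 2: CBAA ⇒ A·CB·BB·BB
    A ↦ BB
    B ↦ CB
    C ↦ A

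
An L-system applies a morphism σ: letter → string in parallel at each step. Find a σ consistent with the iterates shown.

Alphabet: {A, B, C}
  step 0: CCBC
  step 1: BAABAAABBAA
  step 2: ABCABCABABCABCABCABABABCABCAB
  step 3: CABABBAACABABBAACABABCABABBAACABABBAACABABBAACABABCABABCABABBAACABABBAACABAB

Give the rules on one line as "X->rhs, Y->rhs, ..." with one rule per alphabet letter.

  step 2 ⇒ step 3: ABCABCABABCABCABCABABABCABCAB ⇒ CAB·AB·BAA·CAB·AB·BAA·CAB·AB·CAB·AB·BAA·CAB·AB·BAA·CAB·AB·BAA·CAB·AB·CAB·AB·CAB·AB·BAA·CAB·AB·BAA·CAB·AB
    A ↦ CAB
    B ↦ AB
    C ↦ BAA

A->CAB, B->AB, C->BAA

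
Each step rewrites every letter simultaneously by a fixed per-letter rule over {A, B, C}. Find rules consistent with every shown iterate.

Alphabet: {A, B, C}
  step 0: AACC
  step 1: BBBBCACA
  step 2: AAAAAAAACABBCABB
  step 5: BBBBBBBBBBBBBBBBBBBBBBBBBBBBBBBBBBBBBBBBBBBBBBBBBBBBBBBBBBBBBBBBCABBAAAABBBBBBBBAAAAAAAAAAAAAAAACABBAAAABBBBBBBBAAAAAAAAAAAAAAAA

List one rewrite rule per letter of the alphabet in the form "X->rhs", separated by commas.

  step 1 ⇒ step 2: BBBBCACA ⇒ AA·AA·AA·AA·CA·BB·CA·BB
    A ↦ BB
    B ↦ AA
    C ↦ CA

A->BB, B->AA, C->CA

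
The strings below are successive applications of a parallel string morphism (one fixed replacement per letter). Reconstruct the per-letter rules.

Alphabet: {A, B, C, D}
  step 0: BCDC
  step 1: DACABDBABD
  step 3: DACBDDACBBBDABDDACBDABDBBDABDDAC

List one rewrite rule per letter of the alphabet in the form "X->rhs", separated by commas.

A->D, B->DAC, C->ABD, D->B

  step 0 ⇒ step 1: BCDC ⇒ DAC·ABD·B·ABD
    B ↦ DAC
    C ↦ ABD
    D ↦ B
    A ↦ D  (constrained at step 1)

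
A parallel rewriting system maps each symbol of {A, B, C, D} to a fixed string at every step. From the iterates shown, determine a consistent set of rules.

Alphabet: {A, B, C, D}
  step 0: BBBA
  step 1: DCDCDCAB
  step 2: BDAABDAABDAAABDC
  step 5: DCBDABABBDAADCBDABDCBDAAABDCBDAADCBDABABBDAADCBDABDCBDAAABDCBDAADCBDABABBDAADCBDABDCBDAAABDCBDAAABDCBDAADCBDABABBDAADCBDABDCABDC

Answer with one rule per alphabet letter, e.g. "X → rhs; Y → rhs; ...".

A->AB, B->DC, C->AA, D->BD

  step 1 ⇒ step 2: DCDCDCAB ⇒ BD·AA·BD·AA·BD·AA·AB·DC
    A ↦ AB
    B ↦ DC
    C ↦ AA
    D ↦ BD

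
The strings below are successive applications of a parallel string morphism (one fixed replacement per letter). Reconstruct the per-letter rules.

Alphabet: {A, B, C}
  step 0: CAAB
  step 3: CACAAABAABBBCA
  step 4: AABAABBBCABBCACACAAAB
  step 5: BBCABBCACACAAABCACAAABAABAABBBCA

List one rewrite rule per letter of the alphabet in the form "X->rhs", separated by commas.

  step 4 ⇒ step 5: AABAABBBCABBCACACAAAB ⇒ B·B·CA·B·B·CA·CA·CA·AA·B·CA·CA·AA·B·AA·B·AA·B·B·B·CA
    A ↦ B
    B ↦ CA
    C ↦ AA

A->B, B->CA, C->AA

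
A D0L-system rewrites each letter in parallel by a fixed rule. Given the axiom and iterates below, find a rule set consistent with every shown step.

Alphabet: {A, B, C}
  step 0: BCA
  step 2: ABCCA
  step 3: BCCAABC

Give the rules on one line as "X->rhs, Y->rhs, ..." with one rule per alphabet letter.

  step 2 ⇒ step 3: ABCCA ⇒ BC·C·A·A·BC
    A ↦ BC
    B ↦ C
    C ↦ A

A->BC, B->C, C->A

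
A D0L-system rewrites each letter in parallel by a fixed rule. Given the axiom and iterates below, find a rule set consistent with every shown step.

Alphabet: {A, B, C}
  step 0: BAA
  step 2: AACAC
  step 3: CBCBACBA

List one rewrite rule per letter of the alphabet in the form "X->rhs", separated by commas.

  step 2 ⇒ step 3: AACAC ⇒ CB·CB·A·CB·A
    A ↦ CB
    C ↦ A
    B ↦ C  (constrained at step 0)

A->CB, B->C, C->A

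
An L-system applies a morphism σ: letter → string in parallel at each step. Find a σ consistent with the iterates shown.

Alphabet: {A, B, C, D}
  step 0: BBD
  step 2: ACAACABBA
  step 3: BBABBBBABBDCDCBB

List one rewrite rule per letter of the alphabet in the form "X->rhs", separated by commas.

A->BB, B->DC, C->A, D->AC

  step 2 ⇒ step 3: ACAACABBA ⇒ BB·A·BB·BB·A·BB·DC·DC·BB
    A ↦ BB
    B ↦ DC
    C ↦ A
    D ↦ AC  (constrained at step 0)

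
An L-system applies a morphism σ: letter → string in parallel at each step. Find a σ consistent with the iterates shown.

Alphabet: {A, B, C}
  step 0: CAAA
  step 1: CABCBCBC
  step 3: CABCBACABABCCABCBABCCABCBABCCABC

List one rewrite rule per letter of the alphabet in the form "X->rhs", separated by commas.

A->BC, B->BA, C->CA

  step 0 ⇒ step 1: CAAA ⇒ CA·BC·BC·BC
    A ↦ BC
    C ↦ CA
    B ↦ BA  (constrained at step 1)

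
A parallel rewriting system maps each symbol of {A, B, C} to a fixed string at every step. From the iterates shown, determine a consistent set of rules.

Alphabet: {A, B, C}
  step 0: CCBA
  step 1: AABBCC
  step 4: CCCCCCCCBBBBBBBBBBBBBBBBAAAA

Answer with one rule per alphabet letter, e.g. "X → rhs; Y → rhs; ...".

A->CC, B->BB, C->A

  step 0 ⇒ step 1: CCBA ⇒ A·A·BB·CC
    A ↦ CC
    B ↦ BB
    C ↦ A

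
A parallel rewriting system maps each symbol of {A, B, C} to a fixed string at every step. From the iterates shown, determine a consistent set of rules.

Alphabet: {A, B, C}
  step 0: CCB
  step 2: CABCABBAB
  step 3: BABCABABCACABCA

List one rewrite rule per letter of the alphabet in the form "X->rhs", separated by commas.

  step 2 ⇒ step 3: CABCABBAB ⇒ BA·B·CA·BA·B·CA·CA·B·CA
    A ↦ B
    B ↦ CA
    C ↦ BA

A->B, B->CA, C->BA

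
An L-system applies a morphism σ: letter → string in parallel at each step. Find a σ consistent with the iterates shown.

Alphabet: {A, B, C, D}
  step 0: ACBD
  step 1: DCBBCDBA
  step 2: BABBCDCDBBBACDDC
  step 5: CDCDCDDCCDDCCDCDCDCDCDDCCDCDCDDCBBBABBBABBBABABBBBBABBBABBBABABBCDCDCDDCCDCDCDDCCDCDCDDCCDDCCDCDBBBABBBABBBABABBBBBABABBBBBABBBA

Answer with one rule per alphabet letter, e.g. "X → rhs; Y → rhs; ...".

A->DC, B->CD, C->BB, D->BA

  step 1 ⇒ step 2: DCBBCDBA ⇒ BA·BB·CD·CD·BB·BA·CD·DC
    A ↦ DC
    B ↦ CD
    C ↦ BB
    D ↦ BA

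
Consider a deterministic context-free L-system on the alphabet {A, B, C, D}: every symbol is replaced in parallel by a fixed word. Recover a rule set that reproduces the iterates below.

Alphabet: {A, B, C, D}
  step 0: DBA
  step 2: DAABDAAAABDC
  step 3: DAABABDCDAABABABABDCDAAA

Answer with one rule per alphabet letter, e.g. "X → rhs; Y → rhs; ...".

  step 2 ⇒ step 3: DAABDAAAABDC ⇒ DA·AB·AB·DC·DA·AB·AB·AB·AB·DC·DA·AA
    A ↦ AB
    B ↦ DC
    C ↦ AA
    D ↦ DA

A->AB, B->DC, C->AA, D->DA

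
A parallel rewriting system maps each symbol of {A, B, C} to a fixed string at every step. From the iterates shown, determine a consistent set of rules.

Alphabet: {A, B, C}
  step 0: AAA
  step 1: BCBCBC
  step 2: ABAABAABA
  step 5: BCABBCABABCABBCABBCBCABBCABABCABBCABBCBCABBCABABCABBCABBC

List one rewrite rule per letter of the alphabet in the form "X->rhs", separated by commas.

  step 1 ⇒ step 2: BCBCBC ⇒ AB·A·AB·A·AB·A
    B ↦ AB
    C ↦ A
  step 0 ⇒ step 1: AAA ⇒ BC·BC·BC
    A ↦ BC

A->BC, B->AB, C->A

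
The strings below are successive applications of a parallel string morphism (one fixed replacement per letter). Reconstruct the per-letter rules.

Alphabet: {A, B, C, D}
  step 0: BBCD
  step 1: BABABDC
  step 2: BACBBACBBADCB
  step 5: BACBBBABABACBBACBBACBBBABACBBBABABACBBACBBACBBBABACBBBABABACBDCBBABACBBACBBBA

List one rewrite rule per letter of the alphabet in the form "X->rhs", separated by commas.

A->CB, B->BA, C->B, D->DC

  step 1 ⇒ step 2: BABABDC ⇒ BA·CB·BA·CB·BA·DC·B
    A ↦ CB
    B ↦ BA
    C ↦ B
    D ↦ DC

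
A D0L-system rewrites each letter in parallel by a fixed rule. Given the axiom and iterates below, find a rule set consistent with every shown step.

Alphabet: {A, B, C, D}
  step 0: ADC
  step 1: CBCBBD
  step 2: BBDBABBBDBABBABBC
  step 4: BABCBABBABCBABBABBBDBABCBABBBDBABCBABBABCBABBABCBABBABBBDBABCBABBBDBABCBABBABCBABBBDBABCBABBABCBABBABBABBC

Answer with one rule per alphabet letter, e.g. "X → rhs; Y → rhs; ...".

A->C, B->BAB, C->BBD, D->BC

  step 1 ⇒ step 2: CBCBBD ⇒ BBD·BAB·BBD·BAB·BAB·BC
    B ↦ BAB
    C ↦ BBD
    D ↦ BC
  step 0 ⇒ step 1: ADC ⇒ C·BC·BBD
    A ↦ C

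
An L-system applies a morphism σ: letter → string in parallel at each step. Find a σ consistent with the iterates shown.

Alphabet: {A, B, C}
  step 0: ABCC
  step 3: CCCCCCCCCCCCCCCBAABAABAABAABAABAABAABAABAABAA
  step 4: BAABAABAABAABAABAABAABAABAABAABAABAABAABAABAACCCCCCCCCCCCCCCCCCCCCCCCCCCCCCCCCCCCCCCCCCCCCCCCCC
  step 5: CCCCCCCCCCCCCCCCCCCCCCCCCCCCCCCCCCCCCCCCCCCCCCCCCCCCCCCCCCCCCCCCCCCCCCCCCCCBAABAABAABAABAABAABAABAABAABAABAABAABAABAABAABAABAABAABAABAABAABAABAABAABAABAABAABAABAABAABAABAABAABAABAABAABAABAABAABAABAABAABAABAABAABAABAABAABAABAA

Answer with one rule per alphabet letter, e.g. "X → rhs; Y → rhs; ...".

  step 4 ⇒ step 5: BAABAABAABAABAABAABAABAABAABAABAABAABAABAABAACCCCCCCCCCCCCCCCCCCCCCCCCCCCCCCCCCCCCCCCCCCCCCCCCC ⇒ C·CC·CC·C·CC·CC·C·CC·CC·C·CC·CC·C·CC·CC·C·CC·CC·C·CC·CC·C·CC·CC·C·CC·CC·C·CC·CC·C·CC·CC·C·CC·CC·C·CC·CC·C·CC·CC·C·CC·CC·BAA·BAA·BAA·BAA·BAA·BAA·BAA·BAA·BAA·BAA·BAA·BAA·BAA·BAA·BAA·BAA·BAA·BAA·BAA·BAA·BAA·BAA·BAA·BAA·BAA·BAA·BAA·BAA·BAA·BAA·BAA·BAA·BAA·BAA·BAA·BAA·BAA·BAA·BAA·BAA·BAA·BAA·BAA·BAA·BAA·BAA·BAA·BAA·BAA·BAA
    A ↦ CC
    B ↦ C
    C ↦ BAA

A->CC, B->C, C->BAA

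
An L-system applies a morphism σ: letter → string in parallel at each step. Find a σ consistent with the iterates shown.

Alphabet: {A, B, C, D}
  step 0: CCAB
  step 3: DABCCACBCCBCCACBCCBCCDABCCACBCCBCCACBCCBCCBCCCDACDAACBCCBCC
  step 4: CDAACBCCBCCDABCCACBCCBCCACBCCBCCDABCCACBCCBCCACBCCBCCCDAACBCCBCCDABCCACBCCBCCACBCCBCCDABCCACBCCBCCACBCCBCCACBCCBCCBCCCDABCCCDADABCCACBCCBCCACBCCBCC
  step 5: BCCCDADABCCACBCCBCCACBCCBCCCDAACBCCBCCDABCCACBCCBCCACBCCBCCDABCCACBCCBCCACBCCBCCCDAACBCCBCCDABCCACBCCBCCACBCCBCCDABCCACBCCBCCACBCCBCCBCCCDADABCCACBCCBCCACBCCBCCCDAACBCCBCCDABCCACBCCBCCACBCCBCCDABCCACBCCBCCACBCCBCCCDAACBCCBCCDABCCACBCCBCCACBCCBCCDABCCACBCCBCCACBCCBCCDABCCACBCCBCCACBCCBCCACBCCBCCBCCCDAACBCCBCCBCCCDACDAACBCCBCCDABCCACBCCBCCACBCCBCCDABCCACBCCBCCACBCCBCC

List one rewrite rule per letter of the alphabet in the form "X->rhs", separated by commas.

A->DA, B->AC, C->BCC, D->C

  step 4 ⇒ step 5: CDAACBCCBCCDABCCACBCCBCCACBCCBCCDABCCACBCCBCCACBCCBCCCDAACBCCBCCDABCCACBCCBCCACBCCBCCDABCCACBCCBCCACBCCBCCACBCCBCCBCCCDABCCCDADABCCACBCCBCCACBCCBCC ⇒ BCC·C·DA·DA·BCC·AC·BCC·BCC·AC·BCC·BCC·C·DA·AC·BCC·BCC·DA·BCC·AC·BCC·BCC·AC·BCC·BCC·DA·BCC·AC·BCC·BCC·AC·BCC·BCC·C·DA·AC·BCC·BCC·DA·BCC·AC·BCC·BCC·AC·BCC·BCC·DA·BCC·AC·BCC·BCC·AC·BCC·BCC·BCC·C·DA·DA·BCC·AC·BCC·BCC·AC·BCC·BCC·C·DA·AC·BCC·BCC·DA·BCC·AC·BCC·BCC·AC·BCC·BCC·DA·BCC·AC·BCC·BCC·AC·BCC·BCC·C·DA·AC·BCC·BCC·DA·BCC·AC·BCC·BCC·AC·BCC·BCC·DA·BCC·AC·BCC·BCC·AC·BCC·BCC·DA·BCC·AC·BCC·BCC·AC·BCC·BCC·AC·BCC·BCC·BCC·C·DA·AC·BCC·BCC·BCC·C·DA·C·DA·AC·BCC·BCC·DA·BCC·AC·BCC·BCC·AC·BCC·BCC·DA·BCC·AC·BCC·BCC·AC·BCC·BCC
    A ↦ DA
    B ↦ AC
    C ↦ BCC
    D ↦ C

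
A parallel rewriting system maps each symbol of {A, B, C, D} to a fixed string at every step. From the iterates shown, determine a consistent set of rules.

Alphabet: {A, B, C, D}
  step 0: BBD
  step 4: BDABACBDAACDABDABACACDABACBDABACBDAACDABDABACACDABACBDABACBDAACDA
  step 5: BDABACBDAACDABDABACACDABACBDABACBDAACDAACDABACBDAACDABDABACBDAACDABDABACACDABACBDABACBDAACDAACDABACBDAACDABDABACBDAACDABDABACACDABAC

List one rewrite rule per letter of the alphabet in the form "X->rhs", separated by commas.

  step 4 ⇒ step 5: BDABACBDAACDABDABACACDABACBDABACBDAACDABDABACACDABACBDABACBDAACDA ⇒ BDA·B·AC·BDA·AC·DA·BDA·B·AC·AC·DA·B·AC·BDA·B·AC·BDA·AC·DA·AC·DA·B·AC·BDA·AC·DA·BDA·B·AC·BDA·AC·DA·BDA·B·AC·AC·DA·B·AC·BDA·B·AC·BDA·AC·DA·AC·DA·B·AC·BDA·AC·DA·BDA·B·AC·BDA·AC·DA·BDA·B·AC·AC·DA·B·AC
    A ↦ AC
    B ↦ BDA
    C ↦ DA
    D ↦ B

A->AC, B->BDA, C->DA, D->B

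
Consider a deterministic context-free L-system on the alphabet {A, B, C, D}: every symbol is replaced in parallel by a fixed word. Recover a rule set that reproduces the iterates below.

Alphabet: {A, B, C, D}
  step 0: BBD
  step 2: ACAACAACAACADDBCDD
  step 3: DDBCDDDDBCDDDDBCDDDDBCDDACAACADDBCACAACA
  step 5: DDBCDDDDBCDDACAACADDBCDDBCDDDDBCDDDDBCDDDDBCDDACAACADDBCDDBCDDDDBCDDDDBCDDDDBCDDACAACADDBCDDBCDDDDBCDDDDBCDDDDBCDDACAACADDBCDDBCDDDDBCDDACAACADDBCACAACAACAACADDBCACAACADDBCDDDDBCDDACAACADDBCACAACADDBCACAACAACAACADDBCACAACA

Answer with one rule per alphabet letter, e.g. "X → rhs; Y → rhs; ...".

  step 2 ⇒ step 3: ACAACAACAACADDBCDD ⇒ DD·BC·DD·DD·BC·DD·DD·BC·DD·DD·BC·DD·ACA·ACA·DD·BC·ACA·ACA
    A ↦ DD
    B ↦ DD
    C ↦ BC
    D ↦ ACA

A->DD, B->DD, C->BC, D->ACA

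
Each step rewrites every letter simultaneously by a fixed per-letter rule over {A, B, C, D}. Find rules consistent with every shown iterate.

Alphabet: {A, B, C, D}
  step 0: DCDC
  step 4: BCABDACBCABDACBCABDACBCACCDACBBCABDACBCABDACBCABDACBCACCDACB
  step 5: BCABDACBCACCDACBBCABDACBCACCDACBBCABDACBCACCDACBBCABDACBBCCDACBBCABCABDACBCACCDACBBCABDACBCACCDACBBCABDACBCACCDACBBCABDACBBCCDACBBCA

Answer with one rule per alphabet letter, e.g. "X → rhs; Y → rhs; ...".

A->DAC, B->BCA, C->B, D->CC

  step 4 ⇒ step 5: BCABDACBCABDACBCABDACBCACCDACBBCABDACBCABDACBCABDACBCACCDACB ⇒ BCA·B·DAC·BCA·CC·DAC·B·BCA·B·DAC·BCA·CC·DAC·B·BCA·B·DAC·BCA·CC·DAC·B·BCA·B·DAC·B·B·CC·DAC·B·BCA·BCA·B·DAC·BCA·CC·DAC·B·BCA·B·DAC·BCA·CC·DAC·B·BCA·B·DAC·BCA·CC·DAC·B·BCA·B·DAC·B·B·CC·DAC·B·BCA
    A ↦ DAC
    B ↦ BCA
    C ↦ B
    D ↦ CC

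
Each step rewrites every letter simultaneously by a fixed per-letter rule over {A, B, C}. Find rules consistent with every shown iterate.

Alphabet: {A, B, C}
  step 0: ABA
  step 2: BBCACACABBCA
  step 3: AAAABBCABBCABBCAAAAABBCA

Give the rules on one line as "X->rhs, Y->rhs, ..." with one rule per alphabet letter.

  step 2 ⇒ step 3: BBCACACABBCA ⇒ AA·AA·BB·CA·BB·CA·BB·CA·AA·AA·BB·CA
    A ↦ CA
    B ↦ AA
    C ↦ BB

A->CA, B->AA, C->BB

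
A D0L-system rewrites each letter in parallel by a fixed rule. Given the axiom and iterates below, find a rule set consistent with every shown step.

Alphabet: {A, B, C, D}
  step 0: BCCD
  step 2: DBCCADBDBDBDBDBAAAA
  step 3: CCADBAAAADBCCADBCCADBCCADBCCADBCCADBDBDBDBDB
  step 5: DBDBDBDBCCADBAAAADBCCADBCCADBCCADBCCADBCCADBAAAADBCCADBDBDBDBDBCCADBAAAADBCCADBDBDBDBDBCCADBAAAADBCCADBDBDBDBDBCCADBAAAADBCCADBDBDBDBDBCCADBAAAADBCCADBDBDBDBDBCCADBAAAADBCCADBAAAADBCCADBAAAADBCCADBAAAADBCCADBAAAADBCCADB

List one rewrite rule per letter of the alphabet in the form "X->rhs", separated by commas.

  step 2 ⇒ step 3: DBCCADBDBDBDBDBAAAA ⇒ CC·ADB·AA·AA·DB·CC·ADB·CC·ADB·CC·ADB·CC·ADB·CC·ADB·DB·DB·DB·DB
    A ↦ DB
    B ↦ ADB
    C ↦ AA
    D ↦ CC

A->DB, B->ADB, C->AA, D->CC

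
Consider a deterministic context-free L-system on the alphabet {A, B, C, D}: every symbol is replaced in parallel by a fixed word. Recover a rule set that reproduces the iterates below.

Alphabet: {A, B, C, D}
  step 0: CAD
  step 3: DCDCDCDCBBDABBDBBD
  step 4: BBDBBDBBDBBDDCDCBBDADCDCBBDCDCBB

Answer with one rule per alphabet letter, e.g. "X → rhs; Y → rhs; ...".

A->DA, B->DC, C->D, D->BB

  step 3 ⇒ step 4: DCDCDCDCBBDABBDBBD ⇒ BB·D·BB·D·BB·D·BB·D·DC·DC·BB·DA·DC·DC·BB·DC·DC·BB
    A ↦ DA
    B ↦ DC
    C ↦ D
    D ↦ BB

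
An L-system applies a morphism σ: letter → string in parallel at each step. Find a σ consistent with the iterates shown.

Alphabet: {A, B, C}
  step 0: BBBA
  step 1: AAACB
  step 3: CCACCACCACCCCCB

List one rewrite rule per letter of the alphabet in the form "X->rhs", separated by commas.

A->CB, B->A, C->CC

  step 0 ⇒ step 1: BBBA ⇒ A·A·A·CB
    A ↦ CB
    B ↦ A
    C ↦ CC  (constrained at step 1)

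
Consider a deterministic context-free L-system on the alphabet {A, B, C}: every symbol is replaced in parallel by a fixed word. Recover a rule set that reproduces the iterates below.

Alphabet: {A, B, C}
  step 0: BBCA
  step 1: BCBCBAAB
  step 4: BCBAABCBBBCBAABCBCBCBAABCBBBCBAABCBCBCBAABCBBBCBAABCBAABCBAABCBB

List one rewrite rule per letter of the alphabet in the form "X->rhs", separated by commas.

  step 0 ⇒ step 1: BBCA ⇒ BC·BC·BAA·B
    A ↦ B
    B ↦ BC
    C ↦ BAA

A->B, B->BC, C->BAA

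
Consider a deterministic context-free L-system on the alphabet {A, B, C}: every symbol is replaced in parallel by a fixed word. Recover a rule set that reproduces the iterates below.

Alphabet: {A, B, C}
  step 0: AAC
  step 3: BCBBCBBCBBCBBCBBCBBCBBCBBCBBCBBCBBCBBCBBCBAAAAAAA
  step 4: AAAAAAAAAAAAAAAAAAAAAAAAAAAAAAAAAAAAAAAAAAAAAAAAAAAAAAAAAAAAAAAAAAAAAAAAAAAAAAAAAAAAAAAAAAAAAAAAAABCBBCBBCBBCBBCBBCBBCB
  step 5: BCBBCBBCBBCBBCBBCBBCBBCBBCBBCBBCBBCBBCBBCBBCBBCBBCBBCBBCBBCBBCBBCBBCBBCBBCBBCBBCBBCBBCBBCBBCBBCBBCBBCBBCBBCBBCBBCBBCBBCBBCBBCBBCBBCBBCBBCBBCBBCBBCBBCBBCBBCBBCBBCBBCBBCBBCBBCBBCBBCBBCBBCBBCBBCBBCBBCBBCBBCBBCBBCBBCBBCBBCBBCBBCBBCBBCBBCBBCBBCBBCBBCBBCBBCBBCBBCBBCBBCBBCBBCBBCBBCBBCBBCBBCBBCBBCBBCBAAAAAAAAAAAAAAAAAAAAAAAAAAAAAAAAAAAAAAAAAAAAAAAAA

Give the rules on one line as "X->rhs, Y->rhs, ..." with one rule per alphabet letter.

  step 4 ⇒ step 5: AAAAAAAAAAAAAAAAAAAAAAAAAAAAAAAAAAAAAAAAAAAAAAAAAAAAAAAAAAAAAAAAAAAAAAAAAAAAAAAAAAAAAAAAAAAAAAAAAABCBBCBBCBBCBBCBBCBBCB ⇒ BCB·BCB·BCB·BCB·BCB·BCB·BCB·BCB·BCB·BCB·BCB·BCB·BCB·BCB·BCB·BCB·BCB·BCB·BCB·BCB·BCB·BCB·BCB·BCB·BCB·BCB·BCB·BCB·BCB·BCB·BCB·BCB·BCB·BCB·BCB·BCB·BCB·BCB·BCB·BCB·BCB·BCB·BCB·BCB·BCB·BCB·BCB·BCB·BCB·BCB·BCB·BCB·BCB·BCB·BCB·BCB·BCB·BCB·BCB·BCB·BCB·BCB·BCB·BCB·BCB·BCB·BCB·BCB·BCB·BCB·BCB·BCB·BCB·BCB·BCB·BCB·BCB·BCB·BCB·BCB·BCB·BCB·BCB·BCB·BCB·BCB·BCB·BCB·BCB·BCB·BCB·BCB·BCB·BCB·BCB·BCB·BCB·BCB·AAA·A·AAA·AAA·A·AAA·AAA·A·AAA·AAA·A·AAA·AAA·A·AAA·AAA·A·AAA·AAA·A·AAA
    A ↦ BCB
    B ↦ AAA
    C ↦ A

A->BCB, B->AAA, C->A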